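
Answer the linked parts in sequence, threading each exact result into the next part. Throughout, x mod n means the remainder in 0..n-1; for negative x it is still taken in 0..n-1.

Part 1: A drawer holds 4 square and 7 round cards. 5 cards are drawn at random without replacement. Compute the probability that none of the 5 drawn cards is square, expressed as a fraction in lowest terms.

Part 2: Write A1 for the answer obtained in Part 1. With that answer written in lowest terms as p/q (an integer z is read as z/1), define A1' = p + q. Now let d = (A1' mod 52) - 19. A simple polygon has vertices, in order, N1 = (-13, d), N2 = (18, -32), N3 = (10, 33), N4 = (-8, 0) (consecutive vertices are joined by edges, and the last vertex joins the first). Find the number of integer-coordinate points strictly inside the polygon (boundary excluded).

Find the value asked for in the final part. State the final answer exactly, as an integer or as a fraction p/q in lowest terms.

Part 1: total draws C(11,5) = 462; favorable C(7,5) = 21; P = 1/22; answer 1/22
Part 2: A1 = 1/22; threaded value p + q = 23; d = 4; cross terms: (-13*-32 - 18*4)=344, (18*33 - 10*-32)=914, (10*0 - -8*33)=264, (-8*4 - -13*0)=-32; twice the area = |1490| = 1490; area = 745; boundary points = 1 + 1 + 3 + 1 = 6; strictly interior points = area - boundary/2 + 1 = 743; answer 743

743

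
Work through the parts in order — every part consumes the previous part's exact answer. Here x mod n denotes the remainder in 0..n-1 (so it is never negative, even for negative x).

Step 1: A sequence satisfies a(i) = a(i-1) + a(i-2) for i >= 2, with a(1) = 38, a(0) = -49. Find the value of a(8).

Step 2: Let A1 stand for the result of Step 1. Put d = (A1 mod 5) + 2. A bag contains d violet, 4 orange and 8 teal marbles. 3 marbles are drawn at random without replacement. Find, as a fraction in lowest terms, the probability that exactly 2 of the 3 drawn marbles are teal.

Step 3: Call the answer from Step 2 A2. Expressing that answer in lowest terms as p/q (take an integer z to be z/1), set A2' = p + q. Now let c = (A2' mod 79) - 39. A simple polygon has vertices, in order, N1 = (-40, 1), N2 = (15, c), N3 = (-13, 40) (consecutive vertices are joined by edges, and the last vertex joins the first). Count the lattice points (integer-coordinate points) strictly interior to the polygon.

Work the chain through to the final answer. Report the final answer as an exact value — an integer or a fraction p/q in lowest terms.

1422

Step 1: a(2) = 1*(38) + 1*(-49) = -11; iterating: a(2)=-11, a(3)=27, a(4)=16, a(5)=43, a(6)=59, a(7)=102, a(8)=161; answer 161
Step 2: A1 = 161; d = 3; total draws C(15,3) = 455; favorable C(8,2)*C(7,1) = 196; P = 28/65; answer 28/65
Step 3: A2 = 28/65; threaded value p + q = 93; c = -25; cross terms: (-40*-25 - 15*1)=985, (15*40 - -13*-25)=275, (-13*1 - -40*40)=1587; twice the area = |2847| = 2847; area = 2847/2; boundary points = 1 + 1 + 3 = 5; strictly interior points = area - boundary/2 + 1 = 1422; answer 1422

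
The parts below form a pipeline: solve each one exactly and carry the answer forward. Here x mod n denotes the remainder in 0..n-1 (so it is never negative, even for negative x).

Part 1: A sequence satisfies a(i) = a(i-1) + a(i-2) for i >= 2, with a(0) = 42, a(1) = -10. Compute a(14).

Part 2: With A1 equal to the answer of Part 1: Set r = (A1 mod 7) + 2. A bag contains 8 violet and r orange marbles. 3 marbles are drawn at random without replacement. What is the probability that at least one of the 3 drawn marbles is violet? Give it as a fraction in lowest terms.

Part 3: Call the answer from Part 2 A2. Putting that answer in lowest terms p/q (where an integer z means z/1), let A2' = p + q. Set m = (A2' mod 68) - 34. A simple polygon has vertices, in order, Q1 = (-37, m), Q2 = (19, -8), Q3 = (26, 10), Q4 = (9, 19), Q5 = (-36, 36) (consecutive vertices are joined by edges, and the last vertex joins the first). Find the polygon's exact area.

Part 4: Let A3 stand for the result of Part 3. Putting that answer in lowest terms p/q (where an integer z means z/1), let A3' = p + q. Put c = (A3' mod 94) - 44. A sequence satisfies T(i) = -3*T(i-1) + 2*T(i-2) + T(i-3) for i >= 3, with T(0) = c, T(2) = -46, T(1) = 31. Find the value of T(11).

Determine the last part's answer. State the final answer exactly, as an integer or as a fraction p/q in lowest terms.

Part 1: a(2) = 1*(-10) + 1*(42) = 32; iterating: a(2)=32, a(3)=22, a(4)=54, a(5)=76, a(6)=130, a(7)=206, a(8)=336, a(9)=542, a(10)=878, a(11)=1420, a(12)=2298, a(13)=3718, a(14)=6016; answer 6016
Part 2: A1 = 6016; r = 5; total draws C(13,3) = 286; complement C(5,3) = 10; favorable 286 - 10 = 276; P = 138/143; answer 138/143
Part 3: A2 = 138/143; threaded value p + q = 281; m = -25; cross terms: (-37*-8 - 19*-25)=771, (19*10 - 26*-8)=398, (26*19 - 9*10)=404, (9*36 - -36*19)=1008, (-36*-25 - -37*36)=2232; twice the area = |4813| = 4813; area = 4813/2; answer 4813/2
Part 4: A3 = 4813/2; threaded value p + q = 4815; c = -23; T(3) = -3*(-46) + 2*(31) + 1*(-23) = 177; iterating: T(3)=177, T(4)=-592, T(5)=2084, T(6)=-7259, T(7)=25353, T(8)=-88493, T(9)=308926, T(10)=-1078411, T(11)=3764592; answer 3764592

3764592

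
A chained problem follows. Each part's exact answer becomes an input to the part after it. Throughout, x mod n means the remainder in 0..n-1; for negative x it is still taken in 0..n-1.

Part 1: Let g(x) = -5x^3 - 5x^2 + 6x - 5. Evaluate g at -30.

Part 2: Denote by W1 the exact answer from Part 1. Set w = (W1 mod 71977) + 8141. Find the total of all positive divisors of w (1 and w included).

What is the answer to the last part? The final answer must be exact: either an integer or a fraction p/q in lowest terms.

Part 1: -5*(-30)^3 - 5*(-30)^2 + 6*(-30)^1 - 5 = (135000) + (-4500) + (-180) + (-5) = 130315; answer 130315
Part 2: W1 = 130315; w = 66479; 66479 = 7 * 9497; sigma = (1 + 7) * (1 + 9497) = 8 * 9498 = 75984; answer 75984

75984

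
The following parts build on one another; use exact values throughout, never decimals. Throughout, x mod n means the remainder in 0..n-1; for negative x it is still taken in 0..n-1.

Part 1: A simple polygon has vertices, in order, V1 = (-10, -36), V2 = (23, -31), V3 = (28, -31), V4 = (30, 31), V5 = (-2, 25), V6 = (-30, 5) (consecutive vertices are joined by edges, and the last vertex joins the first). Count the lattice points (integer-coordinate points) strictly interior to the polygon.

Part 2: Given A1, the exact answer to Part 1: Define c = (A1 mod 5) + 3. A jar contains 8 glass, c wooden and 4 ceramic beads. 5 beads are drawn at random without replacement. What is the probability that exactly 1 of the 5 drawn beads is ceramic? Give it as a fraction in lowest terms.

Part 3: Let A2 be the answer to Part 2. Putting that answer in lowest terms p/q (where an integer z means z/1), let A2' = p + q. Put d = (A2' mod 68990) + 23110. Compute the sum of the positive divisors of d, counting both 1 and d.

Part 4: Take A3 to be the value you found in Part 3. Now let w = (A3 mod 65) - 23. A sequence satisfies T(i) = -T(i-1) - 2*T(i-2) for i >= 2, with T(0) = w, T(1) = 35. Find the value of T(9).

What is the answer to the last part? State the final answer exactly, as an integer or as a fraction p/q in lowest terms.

Part 1: cross terms: (-10*-31 - 23*-36)=1138, (23*-31 - 28*-31)=155, (28*31 - 30*-31)=1798, (30*25 - -2*31)=812, (-2*5 - -30*25)=740, (-30*-36 - -10*5)=1130; twice the area = |5773| = 5773; area = 5773/2; boundary points = 1 + 5 + 2 + 2 + 4 + 1 = 15; strictly interior points = area - boundary/2 + 1 = 2880; answer 2880
Part 2: A1 = 2880; c = 3; total draws C(15,5) = 3003; favorable C(4,1)*C(11,4) = 1320; P = 40/91; answer 40/91
Part 3: A2 = 40/91; threaded value p + q = 131; d = 23241; 23241 = 3 * 61 * 127; sigma = (1 + 3) * (1 + 61) * (1 + 127) = 4 * 62 * 128 = 31744; answer 31744
Part 4: A3 = 31744; w = 1; T(2) = -1*(35) - 2*(1) = -37; iterating: T(2)=-37, T(3)=-33, T(4)=107, T(5)=-41, T(6)=-173, T(7)=255, T(8)=91, T(9)=-601; answer -601

-601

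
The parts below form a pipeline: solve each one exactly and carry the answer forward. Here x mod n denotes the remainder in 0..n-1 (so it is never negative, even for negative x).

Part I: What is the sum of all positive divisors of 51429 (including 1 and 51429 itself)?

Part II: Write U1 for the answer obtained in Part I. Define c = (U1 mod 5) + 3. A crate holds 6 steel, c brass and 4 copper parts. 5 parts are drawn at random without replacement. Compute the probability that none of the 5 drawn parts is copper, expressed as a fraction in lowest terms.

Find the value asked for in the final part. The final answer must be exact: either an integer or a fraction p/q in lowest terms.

14/143

Part I: 51429 = 3 * 7 * 31 * 79; sigma = (1 + 3) * (1 + 7) * (1 + 31) * (1 + 79) = 4 * 8 * 32 * 80 = 81920; answer 81920
Part II: U1 = 81920; c = 3; total draws C(13,5) = 1287; favorable C(9,5) = 126; P = 14/143; answer 14/143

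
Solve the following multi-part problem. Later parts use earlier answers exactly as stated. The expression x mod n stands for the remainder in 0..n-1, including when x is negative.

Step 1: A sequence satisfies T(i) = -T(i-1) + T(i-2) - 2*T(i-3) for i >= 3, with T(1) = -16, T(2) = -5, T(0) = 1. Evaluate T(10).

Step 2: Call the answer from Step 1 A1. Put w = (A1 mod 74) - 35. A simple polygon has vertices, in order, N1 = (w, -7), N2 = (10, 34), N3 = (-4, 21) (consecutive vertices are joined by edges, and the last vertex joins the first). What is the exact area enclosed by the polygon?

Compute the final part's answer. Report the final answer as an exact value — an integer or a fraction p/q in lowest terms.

847/2

Step 1: T(3) = -1*(-5) + 1*(-16) - 2*(1) = -13; iterating: T(3)=-13, T(4)=40, T(5)=-43, T(6)=109, T(7)=-232, T(8)=427, T(9)=-877, T(10)=1768; answer 1768
Step 2: A1 = 1768; w = 31; cross terms: (31*34 - 10*-7)=1124, (10*21 - -4*34)=346, (-4*-7 - 31*21)=-623; twice the area = |847| = 847; area = 847/2; answer 847/2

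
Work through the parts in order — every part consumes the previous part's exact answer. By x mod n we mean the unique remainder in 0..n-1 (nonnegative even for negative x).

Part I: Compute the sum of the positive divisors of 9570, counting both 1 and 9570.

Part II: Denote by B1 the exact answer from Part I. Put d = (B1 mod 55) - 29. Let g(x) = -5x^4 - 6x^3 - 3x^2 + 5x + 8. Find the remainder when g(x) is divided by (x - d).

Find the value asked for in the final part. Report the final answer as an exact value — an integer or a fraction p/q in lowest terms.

Part I: 9570 = 2 * 3 * 5 * 11 * 29; sigma = (1 + 2) * (1 + 3) * (1 + 5) * (1 + 11) * (1 + 29) = 3 * 4 * 6 * 12 * 30 = 25920; answer 25920
Part II: B1 = 25920; d = -14; remainder = value at the root: -5*(-14)^4 - 6*(-14)^3 - 3*(-14)^2 + 5*(-14)^1 + 8 = (-192080) + (16464) + (-588) + (-70) + (8) = -176266; answer -176266

-176266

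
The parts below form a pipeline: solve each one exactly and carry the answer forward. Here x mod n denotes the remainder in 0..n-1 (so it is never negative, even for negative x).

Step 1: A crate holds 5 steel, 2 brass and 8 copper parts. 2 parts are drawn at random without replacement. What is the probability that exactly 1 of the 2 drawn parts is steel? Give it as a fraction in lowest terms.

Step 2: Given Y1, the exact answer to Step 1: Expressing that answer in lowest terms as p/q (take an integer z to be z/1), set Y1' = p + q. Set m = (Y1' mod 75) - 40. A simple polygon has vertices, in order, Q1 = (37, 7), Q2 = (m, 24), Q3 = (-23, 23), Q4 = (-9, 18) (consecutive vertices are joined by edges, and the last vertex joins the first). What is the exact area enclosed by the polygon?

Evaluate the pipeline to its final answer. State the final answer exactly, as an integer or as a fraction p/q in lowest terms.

180

Step 1: total draws C(15,2) = 105; favorable C(5,1)*C(10,1) = 50; P = 10/21; answer 10/21
Step 2: Y1 = 10/21; threaded value p + q = 31; m = -9; cross terms: (37*24 - -9*7)=951, (-9*23 - -23*24)=345, (-23*18 - -9*23)=-207, (-9*7 - 37*18)=-729; twice the area = |360| = 360; area = 180; answer 180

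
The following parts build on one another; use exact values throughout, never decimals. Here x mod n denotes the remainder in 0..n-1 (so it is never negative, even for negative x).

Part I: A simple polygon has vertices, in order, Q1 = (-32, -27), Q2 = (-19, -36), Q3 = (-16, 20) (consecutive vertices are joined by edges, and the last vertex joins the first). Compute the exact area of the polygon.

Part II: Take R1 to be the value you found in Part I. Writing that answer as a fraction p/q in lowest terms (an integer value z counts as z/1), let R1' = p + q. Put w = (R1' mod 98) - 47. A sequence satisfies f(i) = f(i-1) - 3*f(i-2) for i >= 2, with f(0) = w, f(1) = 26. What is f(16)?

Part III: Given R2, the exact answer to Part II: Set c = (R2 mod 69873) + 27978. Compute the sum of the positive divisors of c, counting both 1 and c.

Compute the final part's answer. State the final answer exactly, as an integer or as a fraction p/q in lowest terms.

Part I: cross terms: (-32*-36 - -19*-27)=639, (-19*20 - -16*-36)=-956, (-16*-27 - -32*20)=1072; twice the area = |755| = 755; area = 755/2; answer 755/2
Part II: R1 = 755/2; threaded value p + q = 757; w = 24; f(2) = 1*(26) - 3*(24) = -46; iterating: f(2)=-46, f(3)=-124, f(4)=14, f(5)=386, f(6)=344, f(7)=-814, f(8)=-1846, f(9)=596, f(10)=6134, f(11)=4346, f(12)=-14056, f(13)=-27094, f(14)=15074, f(15)=96356, f(16)=51134; answer 51134
Part III: R2 = 51134; c = 79112; 79112 = 2^3 * 11 * 29 * 31; sigma = (1 + 2 + 4 + 8) * (1 + 11) * (1 + 29) * (1 + 31) = 15 * 12 * 30 * 32 = 172800; answer 172800

172800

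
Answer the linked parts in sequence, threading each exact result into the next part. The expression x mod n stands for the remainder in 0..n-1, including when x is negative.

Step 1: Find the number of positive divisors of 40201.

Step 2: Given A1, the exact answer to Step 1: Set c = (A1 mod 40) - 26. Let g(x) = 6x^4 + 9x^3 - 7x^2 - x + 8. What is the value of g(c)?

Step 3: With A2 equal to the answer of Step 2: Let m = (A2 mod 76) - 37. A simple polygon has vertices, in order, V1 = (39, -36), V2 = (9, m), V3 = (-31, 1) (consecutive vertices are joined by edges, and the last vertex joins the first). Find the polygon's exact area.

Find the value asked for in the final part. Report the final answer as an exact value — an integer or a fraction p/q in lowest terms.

Step 1: 40201 = 7 * 5743; number of divisors = (1+1) * (1+1) = 4; answer 4
Step 2: A1 = 4; c = -22; 6*(-22)^4 + 9*(-22)^3 - 7*(-22)^2 - 1*(-22)^1 + 8 = (1405536) + (-95832) + (-3388) + (22) + (8) = 1306346; answer 1306346
Step 3: A2 = 1306346; m = 21; cross terms: (39*21 - 9*-36)=1143, (9*1 - -31*21)=660, (-31*-36 - 39*1)=1077; twice the area = |2880| = 2880; area = 1440; answer 1440

1440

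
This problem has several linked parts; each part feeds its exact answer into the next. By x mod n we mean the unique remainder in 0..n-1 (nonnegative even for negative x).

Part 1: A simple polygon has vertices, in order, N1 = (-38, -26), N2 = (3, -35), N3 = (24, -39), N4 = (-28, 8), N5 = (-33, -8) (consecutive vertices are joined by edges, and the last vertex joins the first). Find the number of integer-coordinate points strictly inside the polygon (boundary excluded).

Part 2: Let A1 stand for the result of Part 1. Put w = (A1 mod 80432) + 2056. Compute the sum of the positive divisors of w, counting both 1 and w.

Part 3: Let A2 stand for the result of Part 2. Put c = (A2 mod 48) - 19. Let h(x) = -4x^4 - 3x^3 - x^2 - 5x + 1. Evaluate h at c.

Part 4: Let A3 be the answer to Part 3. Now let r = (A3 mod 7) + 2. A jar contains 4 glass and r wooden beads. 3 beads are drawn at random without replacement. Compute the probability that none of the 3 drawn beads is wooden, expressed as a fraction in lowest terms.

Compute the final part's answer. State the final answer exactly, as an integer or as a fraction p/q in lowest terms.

Part 1: cross terms: (-38*-35 - 3*-26)=1408, (3*-39 - 24*-35)=723, (24*8 - -28*-39)=-900, (-28*-8 - -33*8)=488, (-33*-26 - -38*-8)=554; twice the area = |2273| = 2273; area = 2273/2; boundary points = 1 + 1 + 1 + 1 + 1 = 5; strictly interior points = area - boundary/2 + 1 = 1135; answer 1135
Part 2: A1 = 1135; w = 3191; 3191 is prime, so its only divisors are 1 and 3191; sigma = 1 + 3191 = 3192; answer 3192
Part 3: A2 = 3192; c = 5; -4*(5)^4 - 3*(5)^3 - 1*(5)^2 - 5*(5)^1 + 1 = (-2500) + (-375) + (-25) + (-25) + (1) = -2924; answer -2924
Part 4: A3 = -2924; r = 4; total draws C(8,3) = 56; favorable C(4,3) = 4; P = 1/14; answer 1/14

1/14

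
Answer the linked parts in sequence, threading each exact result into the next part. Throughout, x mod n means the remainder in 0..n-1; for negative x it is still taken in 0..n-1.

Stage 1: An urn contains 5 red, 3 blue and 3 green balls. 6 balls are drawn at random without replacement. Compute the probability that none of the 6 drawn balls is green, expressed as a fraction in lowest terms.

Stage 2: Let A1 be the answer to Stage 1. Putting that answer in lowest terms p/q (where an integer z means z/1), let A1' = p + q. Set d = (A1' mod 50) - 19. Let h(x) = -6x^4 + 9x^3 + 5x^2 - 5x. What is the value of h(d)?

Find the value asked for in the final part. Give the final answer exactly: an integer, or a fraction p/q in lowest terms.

-355152

Stage 1: total draws C(11,6) = 462; favorable C(8,6) = 28; P = 2/33; answer 2/33
Stage 2: A1 = 2/33; threaded value p + q = 35; d = 16; -6*(16)^4 + 9*(16)^3 + 5*(16)^2 - 5*(16)^1 = (-393216) + (36864) + (1280) + (-80) = -355152; answer -355152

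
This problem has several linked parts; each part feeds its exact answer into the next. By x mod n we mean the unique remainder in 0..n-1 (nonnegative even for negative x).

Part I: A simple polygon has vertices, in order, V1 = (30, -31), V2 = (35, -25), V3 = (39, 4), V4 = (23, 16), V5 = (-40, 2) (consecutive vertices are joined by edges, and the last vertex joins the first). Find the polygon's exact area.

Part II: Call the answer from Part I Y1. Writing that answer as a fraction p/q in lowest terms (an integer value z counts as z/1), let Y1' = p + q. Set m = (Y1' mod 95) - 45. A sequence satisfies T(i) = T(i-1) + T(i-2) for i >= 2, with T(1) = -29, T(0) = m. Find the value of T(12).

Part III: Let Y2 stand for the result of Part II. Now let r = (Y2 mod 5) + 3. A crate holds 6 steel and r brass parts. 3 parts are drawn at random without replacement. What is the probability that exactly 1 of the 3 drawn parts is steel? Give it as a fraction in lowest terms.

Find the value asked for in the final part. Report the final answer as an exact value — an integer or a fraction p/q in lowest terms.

63/143

Part I: cross terms: (30*-25 - 35*-31)=335, (35*4 - 39*-25)=1115, (39*16 - 23*4)=532, (23*2 - -40*16)=686, (-40*-31 - 30*2)=1180; twice the area = |3848| = 3848; area = 1924; answer 1924
Part II: Y1 = 1924; threaded value p + q = 1925; m = -20; T(2) = 1*(-29) + 1*(-20) = -49; iterating: T(2)=-49, T(3)=-78, T(4)=-127, T(5)=-205, T(6)=-332, T(7)=-537, T(8)=-869, T(9)=-1406, T(10)=-2275, T(11)=-3681, T(12)=-5956; answer -5956
Part III: Y2 = -5956; r = 7; total draws C(13,3) = 286; favorable C(6,1)*C(7,2) = 126; P = 63/143; answer 63/143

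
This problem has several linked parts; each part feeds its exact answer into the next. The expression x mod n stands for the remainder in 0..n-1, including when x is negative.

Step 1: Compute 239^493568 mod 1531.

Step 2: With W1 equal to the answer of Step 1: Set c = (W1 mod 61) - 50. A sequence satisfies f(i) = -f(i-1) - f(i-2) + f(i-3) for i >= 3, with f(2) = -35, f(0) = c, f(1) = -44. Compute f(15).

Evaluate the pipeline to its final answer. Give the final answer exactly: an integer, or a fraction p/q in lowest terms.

Step 1: squarings mod 1531: 239^1=239, 239^2=474, 239^4=1150, 239^8=1247, 239^16=1044, 239^32=1395, 239^64=124, 239^128=66, 239^256=1294, 239^512=1053, 239^1024=365, 239^2048=28, 239^4096=784, 239^8192=725, 239^16384=492, 239^32768=166, 239^65536=1529, 239^131072=4, 239^262144=16; 239^493568 = 239^2048 * 239^32768 * 239^65536 * 239^131072 * 239^262144 = 615 (mod 1531); answer 615
Step 2: W1 = 615; c = -45; f(3) = -1*(-35) - 1*(-44) + 1*(-45) = 34; iterating: f(3)=34, f(4)=-43, f(5)=-26, f(6)=103, f(7)=-120, f(8)=-9, f(9)=232, f(10)=-343, f(11)=102, f(12)=473, f(13)=-918, f(14)=547, f(15)=844; answer 844

844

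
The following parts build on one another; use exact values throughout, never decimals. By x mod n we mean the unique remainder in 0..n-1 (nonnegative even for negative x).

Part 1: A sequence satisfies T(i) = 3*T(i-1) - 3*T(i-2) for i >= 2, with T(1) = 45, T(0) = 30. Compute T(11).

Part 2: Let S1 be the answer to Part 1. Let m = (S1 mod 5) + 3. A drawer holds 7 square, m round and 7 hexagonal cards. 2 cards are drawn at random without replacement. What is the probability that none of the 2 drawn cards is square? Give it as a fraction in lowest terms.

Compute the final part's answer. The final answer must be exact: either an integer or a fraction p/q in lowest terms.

Part 1: T(2) = 3*(45) - 3*(30) = 45; iterating: T(2)=45, T(3)=0, T(4)=-135, T(5)=-405, T(6)=-810, T(7)=-1215, T(8)=-1215, T(9)=0, T(10)=3645, T(11)=10935; answer 10935
Part 2: S1 = 10935; m = 3; total draws C(17,2) = 136; favorable C(10,2) = 45; P = 45/136; answer 45/136

45/136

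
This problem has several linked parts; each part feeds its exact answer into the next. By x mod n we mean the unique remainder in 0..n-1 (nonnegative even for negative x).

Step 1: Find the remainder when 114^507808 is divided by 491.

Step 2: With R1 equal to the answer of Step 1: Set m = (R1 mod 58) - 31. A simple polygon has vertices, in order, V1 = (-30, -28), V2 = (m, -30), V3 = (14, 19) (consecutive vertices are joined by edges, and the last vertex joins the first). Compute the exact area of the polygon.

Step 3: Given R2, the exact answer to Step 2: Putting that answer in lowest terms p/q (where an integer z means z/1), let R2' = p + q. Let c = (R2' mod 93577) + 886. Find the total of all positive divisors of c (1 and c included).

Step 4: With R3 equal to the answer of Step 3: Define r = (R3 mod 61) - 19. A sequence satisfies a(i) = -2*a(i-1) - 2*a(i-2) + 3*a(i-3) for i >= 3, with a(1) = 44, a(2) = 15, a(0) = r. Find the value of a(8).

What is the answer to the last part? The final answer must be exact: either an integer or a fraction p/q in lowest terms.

-5369

Step 1: squarings mod 491: 114^1=114, 114^2=230, 114^4=363, 114^8=181, 114^16=355, 114^32=329, 114^64=221, 114^128=232, 114^256=305, 114^512=226, 114^1024=12, 114^2048=144, 114^4096=114, 114^8192=230, 114^16384=363, 114^32768=181, 114^65536=355, 114^131072=329, 114^262144=221; 114^507808 = 114^32 * 114^128 * 114^256 * 114^512 * 114^1024 * 114^2048 * 114^4096 * 114^8192 * 114^32768 * 114^65536 * 114^131072 * 114^262144 = 101 (mod 491); answer 101
Step 2: R1 = 101; m = 12; cross terms: (-30*-30 - 12*-28)=1236, (12*19 - 14*-30)=648, (14*-28 - -30*19)=178; twice the area = |2062| = 2062; area = 1031; answer 1031
Step 3: R2 = 1031; threaded value p + q = 1032; c = 1918; 1918 = 2 * 7 * 137; sigma = (1 + 2) * (1 + 7) * (1 + 137) = 3 * 8 * 138 = 3312; answer 3312
Step 4: R3 = 3312; r = -1; a(3) = -2*(15) - 2*(44) + 3*(-1) = -121; iterating: a(3)=-121, a(4)=344, a(5)=-401, a(6)=-249, a(7)=2332, a(8)=-5369; answer -5369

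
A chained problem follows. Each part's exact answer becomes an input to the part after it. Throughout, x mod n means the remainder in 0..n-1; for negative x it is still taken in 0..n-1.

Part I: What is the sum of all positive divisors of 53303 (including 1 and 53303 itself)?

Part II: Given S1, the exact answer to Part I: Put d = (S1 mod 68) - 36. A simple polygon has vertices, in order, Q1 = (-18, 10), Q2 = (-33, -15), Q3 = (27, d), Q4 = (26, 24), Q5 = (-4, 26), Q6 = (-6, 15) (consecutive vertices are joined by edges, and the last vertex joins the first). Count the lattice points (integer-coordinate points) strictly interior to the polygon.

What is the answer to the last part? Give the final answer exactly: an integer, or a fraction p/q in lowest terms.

Part I: 53303 = 151 * 353; sigma = (1 + 151) * (1 + 353) = 152 * 354 = 53808; answer 53808
Part II: S1 = 53808; d = -16; cross terms: (-18*-15 - -33*10)=600, (-33*-16 - 27*-15)=933, (27*24 - 26*-16)=1064, (26*26 - -4*24)=772, (-4*15 - -6*26)=96, (-6*10 - -18*15)=210; twice the area = |3675| = 3675; area = 3675/2; boundary points = 5 + 1 + 1 + 2 + 1 + 1 = 11; strictly interior points = area - boundary/2 + 1 = 1833; answer 1833

1833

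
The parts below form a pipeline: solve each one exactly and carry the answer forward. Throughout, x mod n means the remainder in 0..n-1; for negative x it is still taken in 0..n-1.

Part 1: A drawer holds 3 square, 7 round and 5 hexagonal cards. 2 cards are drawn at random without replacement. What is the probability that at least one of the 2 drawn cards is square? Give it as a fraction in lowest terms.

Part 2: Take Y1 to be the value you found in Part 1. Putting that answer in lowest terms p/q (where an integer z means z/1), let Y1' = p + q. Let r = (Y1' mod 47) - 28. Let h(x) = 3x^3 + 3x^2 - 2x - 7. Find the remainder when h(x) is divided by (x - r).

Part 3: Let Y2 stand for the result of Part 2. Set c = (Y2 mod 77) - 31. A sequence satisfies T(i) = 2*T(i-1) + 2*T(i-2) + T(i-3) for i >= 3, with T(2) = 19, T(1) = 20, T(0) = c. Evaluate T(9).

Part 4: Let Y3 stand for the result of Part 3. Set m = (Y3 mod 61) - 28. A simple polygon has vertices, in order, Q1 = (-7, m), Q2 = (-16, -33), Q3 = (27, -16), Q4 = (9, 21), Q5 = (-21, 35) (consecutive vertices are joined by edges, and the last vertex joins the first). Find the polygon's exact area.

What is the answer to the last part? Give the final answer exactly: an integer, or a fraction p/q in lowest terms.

Part 1: total draws C(15,2) = 105; complement C(12,2) = 66; favorable 105 - 66 = 39; P = 13/35; answer 13/35
Part 2: Y1 = 13/35; threaded value p + q = 48; r = -27; remainder = value at the root: 3*(-27)^3 + 3*(-27)^2 - 2*(-27)^1 - 7 = (-59049) + (2187) + (54) + (-7) = -56815; answer -56815
Part 3: Y2 = -56815; c = -20; T(3) = 2*(19) + 2*(20) + 1*(-20) = 58; iterating: T(3)=58, T(4)=174, T(5)=483, T(6)=1372, T(7)=3884, T(8)=10995, T(9)=31130; answer 31130
Part 4: Y3 = 31130; m = -8; cross terms: (-7*-33 - -16*-8)=103, (-16*-16 - 27*-33)=1147, (27*21 - 9*-16)=711, (9*35 - -21*21)=756, (-21*-8 - -7*35)=413; twice the area = |3130| = 3130; area = 1565; answer 1565

1565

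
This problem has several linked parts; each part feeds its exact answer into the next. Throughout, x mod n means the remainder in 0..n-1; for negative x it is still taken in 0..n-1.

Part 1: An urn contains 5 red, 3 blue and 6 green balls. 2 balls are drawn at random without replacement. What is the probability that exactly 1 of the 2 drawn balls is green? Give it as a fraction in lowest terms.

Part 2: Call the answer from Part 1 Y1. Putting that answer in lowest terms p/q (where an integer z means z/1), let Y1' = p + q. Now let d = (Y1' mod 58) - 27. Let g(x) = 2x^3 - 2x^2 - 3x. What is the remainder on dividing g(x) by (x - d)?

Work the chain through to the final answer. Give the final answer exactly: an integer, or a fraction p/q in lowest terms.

-148

Part 1: total draws C(14,2) = 91; favorable C(6,1)*C(8,1) = 48; P = 48/91; answer 48/91
Part 2: Y1 = 48/91; threaded value p + q = 139; d = -4; remainder = value at the root: 2*(-4)^3 - 2*(-4)^2 - 3*(-4)^1 = (-128) + (-32) + (12) = -148; answer -148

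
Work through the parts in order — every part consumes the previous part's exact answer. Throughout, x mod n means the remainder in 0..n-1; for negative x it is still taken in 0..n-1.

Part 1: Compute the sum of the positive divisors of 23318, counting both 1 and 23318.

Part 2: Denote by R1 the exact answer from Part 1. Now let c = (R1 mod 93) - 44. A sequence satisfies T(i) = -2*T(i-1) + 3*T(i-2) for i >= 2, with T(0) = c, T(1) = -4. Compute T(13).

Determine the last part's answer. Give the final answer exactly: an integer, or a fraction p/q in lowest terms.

Part 1: 23318 = 2 * 89 * 131; sigma = (1 + 2) * (1 + 89) * (1 + 131) = 3 * 90 * 132 = 35640; answer 35640
Part 2: R1 = 35640; c = -23; T(2) = -2*(-4) + 3*(-23) = -61; iterating: T(2)=-61, T(3)=110, T(4)=-403, T(5)=1136, T(6)=-3481, T(7)=10370, T(8)=-31183, T(9)=93476, T(10)=-280501, T(11)=841430, T(12)=-2524363, T(13)=7573016; answer 7573016

7573016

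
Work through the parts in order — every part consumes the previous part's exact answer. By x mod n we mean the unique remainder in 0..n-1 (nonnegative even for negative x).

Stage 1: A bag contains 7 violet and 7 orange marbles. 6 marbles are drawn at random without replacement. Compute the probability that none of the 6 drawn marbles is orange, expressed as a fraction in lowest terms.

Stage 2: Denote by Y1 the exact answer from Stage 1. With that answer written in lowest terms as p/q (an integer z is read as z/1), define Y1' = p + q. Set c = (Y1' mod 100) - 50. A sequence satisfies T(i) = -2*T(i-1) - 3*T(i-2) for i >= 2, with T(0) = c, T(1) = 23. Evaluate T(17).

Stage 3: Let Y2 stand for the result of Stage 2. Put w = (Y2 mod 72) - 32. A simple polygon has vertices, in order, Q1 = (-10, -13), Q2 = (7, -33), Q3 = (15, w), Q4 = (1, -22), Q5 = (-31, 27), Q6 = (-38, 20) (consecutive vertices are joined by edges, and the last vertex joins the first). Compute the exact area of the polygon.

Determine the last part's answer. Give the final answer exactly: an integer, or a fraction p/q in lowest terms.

Stage 1: total draws C(14,6) = 3003; favorable C(7,6) = 7; P = 1/429; answer 1/429
Stage 2: Y1 = 1/429; threaded value p + q = 430; c = -20; T(2) = -2*(23) - 3*(-20) = 14; iterating: T(2)=14, T(3)=-97, T(4)=152, T(5)=-13, T(6)=-430, T(7)=899, T(8)=-508, T(9)=-1681, T(10)=4886, T(11)=-4729, T(12)=-5200, T(13)=24587, T(14)=-33574, T(15)=-6613, T(16)=113948, T(17)=-208057; answer -208057
Stage 3: Y2 = -208057; w = -9; cross terms: (-10*-33 - 7*-13)=421, (7*-9 - 15*-33)=432, (15*-22 - 1*-9)=-321, (1*27 - -31*-22)=-655, (-31*20 - -38*27)=406, (-38*-13 - -10*20)=694; twice the area = |977| = 977; area = 977/2; answer 977/2

977/2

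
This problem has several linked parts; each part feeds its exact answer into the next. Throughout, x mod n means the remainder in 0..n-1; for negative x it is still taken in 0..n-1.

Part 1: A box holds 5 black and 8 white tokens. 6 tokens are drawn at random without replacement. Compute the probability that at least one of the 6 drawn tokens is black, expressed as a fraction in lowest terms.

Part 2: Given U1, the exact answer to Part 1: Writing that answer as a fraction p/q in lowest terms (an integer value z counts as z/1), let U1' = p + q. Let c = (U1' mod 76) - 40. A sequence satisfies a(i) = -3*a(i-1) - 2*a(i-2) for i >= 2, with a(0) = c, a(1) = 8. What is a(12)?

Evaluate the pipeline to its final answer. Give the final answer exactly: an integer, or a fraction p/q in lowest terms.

69590

Part 1: total draws C(13,6) = 1716; complement C(8,6) = 28; favorable 1716 - 28 = 1688; P = 422/429; answer 422/429
Part 2: U1 = 422/429; threaded value p + q = 851; c = -25; a(2) = -3*(8) - 2*(-25) = 26; iterating: a(2)=26, a(3)=-94, a(4)=230, a(5)=-502, a(6)=1046, a(7)=-2134, a(8)=4310, a(9)=-8662, a(10)=17366, a(11)=-34774, a(12)=69590; answer 69590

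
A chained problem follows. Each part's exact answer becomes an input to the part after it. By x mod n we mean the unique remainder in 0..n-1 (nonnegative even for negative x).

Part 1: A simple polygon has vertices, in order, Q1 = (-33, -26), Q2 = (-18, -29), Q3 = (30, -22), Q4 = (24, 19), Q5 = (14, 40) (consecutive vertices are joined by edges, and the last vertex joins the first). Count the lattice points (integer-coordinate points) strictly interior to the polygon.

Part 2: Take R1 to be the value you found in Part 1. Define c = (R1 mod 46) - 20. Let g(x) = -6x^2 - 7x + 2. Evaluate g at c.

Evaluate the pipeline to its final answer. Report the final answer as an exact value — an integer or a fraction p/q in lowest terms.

Part 1: cross terms: (-33*-29 - -18*-26)=489, (-18*-22 - 30*-29)=1266, (30*19 - 24*-22)=1098, (24*40 - 14*19)=694, (14*-26 - -33*40)=956; twice the area = |4503| = 4503; area = 4503/2; boundary points = 3 + 1 + 1 + 1 + 1 = 7; strictly interior points = area - boundary/2 + 1 = 2249; answer 2249
Part 2: R1 = 2249; c = 21; -6*(21)^2 - 7*(21)^1 + 2 = (-2646) + (-147) + (2) = -2791; answer -2791

-2791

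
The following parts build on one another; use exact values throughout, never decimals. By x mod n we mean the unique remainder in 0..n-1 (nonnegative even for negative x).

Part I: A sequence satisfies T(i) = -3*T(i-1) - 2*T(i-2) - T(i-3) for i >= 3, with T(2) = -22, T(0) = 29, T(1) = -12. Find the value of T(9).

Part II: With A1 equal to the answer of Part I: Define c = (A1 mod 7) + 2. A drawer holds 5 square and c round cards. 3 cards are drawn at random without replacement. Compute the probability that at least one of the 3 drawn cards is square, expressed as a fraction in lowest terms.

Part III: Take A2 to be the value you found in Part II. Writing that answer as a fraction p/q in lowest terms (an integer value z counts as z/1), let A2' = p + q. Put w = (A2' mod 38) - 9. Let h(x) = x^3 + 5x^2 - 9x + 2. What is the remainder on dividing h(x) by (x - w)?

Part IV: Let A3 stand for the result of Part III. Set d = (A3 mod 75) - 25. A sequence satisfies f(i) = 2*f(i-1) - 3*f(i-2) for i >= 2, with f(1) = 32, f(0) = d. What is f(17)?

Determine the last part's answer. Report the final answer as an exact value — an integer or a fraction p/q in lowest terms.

Part I: T(3) = -3*(-22) - 2*(-12) - 1*(29) = 61; iterating: T(3)=61, T(4)=-127, T(5)=281, T(6)=-650, T(7)=1515, T(8)=-3526, T(9)=8198; answer 8198
Part II: A1 = 8198; c = 3; total draws C(8,3) = 56; complement C(3,3) = 1; favorable 56 - 1 = 55; P = 55/56; answer 55/56
Part III: A2 = 55/56; threaded value p + q = 111; w = 26; remainder = value at the root: 1*(26)^3 + 5*(26)^2 - 9*(26)^1 + 2 = (17576) + (3380) + (-234) + (2) = 20724; answer 20724
Part IV: A3 = 20724; d = -1; f(2) = 2*(32) - 3*(-1) = 67; iterating: f(2)=67, f(3)=38, f(4)=-125, f(5)=-364, f(6)=-353, f(7)=386, f(8)=1831, f(9)=2504, f(10)=-485, f(11)=-8482, f(12)=-15509, f(13)=-5572, f(14)=35383, f(15)=87482, f(16)=68815, f(17)=-124816; answer -124816

-124816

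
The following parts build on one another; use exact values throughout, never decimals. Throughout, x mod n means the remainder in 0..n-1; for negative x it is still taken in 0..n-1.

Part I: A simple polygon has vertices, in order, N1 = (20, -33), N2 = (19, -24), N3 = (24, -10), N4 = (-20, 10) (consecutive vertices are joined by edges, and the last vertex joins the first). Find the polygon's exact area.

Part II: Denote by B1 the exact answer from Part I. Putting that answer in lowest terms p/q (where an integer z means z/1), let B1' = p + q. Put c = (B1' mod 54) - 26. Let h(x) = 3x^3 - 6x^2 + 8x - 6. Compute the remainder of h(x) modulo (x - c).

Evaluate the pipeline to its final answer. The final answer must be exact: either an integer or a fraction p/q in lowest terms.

Part I: cross terms: (20*-24 - 19*-33)=147, (19*-10 - 24*-24)=386, (24*10 - -20*-10)=40, (-20*-33 - 20*10)=460; twice the area = |1033| = 1033; area = 1033/2; answer 1033/2
Part II: B1 = 1033/2; threaded value p + q = 1035; c = -17; remainder = value at the root: 3*(-17)^3 - 6*(-17)^2 + 8*(-17)^1 - 6 = (-14739) + (-1734) + (-136) + (-6) = -16615; answer -16615

-16615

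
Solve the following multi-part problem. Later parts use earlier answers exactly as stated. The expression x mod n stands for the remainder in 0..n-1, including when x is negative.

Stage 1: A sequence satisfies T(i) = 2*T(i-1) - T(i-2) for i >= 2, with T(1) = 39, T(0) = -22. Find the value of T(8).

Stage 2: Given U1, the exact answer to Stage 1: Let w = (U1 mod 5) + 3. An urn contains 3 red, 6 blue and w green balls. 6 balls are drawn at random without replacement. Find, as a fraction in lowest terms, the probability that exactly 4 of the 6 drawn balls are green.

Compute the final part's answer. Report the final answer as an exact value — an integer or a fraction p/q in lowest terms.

3/143

Stage 1: T(2) = 2*(39) - 1*(-22) = 100; iterating: T(2)=100, T(3)=161, T(4)=222, T(5)=283, T(6)=344, T(7)=405, T(8)=466; answer 466
Stage 2: U1 = 466; w = 4; total draws C(13,6) = 1716; favorable C(4,4)*C(9,2) = 36; P = 3/143; answer 3/143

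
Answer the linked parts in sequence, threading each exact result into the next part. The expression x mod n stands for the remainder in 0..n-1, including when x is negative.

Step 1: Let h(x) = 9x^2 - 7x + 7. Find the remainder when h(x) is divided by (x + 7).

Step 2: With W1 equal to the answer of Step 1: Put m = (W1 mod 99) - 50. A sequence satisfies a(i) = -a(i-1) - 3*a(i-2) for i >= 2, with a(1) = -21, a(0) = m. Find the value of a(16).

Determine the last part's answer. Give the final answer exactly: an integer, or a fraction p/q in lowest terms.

186447

Step 1: remainder = value at the root: 9*(-7)^2 - 7*(-7)^1 + 7 = (441) + (49) + (7) = 497; answer 497
Step 2: W1 = 497; m = -48; a(2) = -1*(-21) - 3*(-48) = 165; iterating: a(2)=165, a(3)=-102, a(4)=-393, a(5)=699, a(6)=480, a(7)=-2577, a(8)=1137, a(9)=6594, a(10)=-10005, a(11)=-9777, a(12)=39792, a(13)=-10461, a(14)=-108915, a(15)=140298, a(16)=186447; answer 186447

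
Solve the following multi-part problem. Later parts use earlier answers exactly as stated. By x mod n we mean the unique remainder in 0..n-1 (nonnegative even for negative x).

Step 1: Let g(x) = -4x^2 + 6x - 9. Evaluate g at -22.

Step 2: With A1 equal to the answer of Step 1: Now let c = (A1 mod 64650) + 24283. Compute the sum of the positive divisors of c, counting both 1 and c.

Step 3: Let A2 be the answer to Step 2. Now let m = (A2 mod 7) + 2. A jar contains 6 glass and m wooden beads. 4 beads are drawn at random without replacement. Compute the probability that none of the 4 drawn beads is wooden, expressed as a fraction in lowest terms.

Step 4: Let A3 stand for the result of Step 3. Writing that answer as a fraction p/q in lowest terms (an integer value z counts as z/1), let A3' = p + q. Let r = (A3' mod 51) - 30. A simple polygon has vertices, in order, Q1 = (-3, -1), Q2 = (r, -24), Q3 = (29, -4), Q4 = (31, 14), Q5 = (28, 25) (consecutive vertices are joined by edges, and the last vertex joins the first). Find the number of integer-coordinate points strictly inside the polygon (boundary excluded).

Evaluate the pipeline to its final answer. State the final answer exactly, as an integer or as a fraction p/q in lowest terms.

835

Step 1: -4*(-22)^2 + 6*(-22)^1 - 9 = (-1936) + (-132) + (-9) = -2077; answer -2077
Step 2: A1 = -2077; c = 86856; 86856 = 2^3 * 3 * 7 * 11 * 47; sigma = (1 + 2 + 4 + 8) * (1 + 3) * (1 + 7) * (1 + 11) * (1 + 47) = 15 * 4 * 8 * 12 * 48 = 276480; answer 276480
Step 3: A2 = 276480; m = 3; total draws C(9,4) = 126; favorable C(6,4) = 15; P = 5/42; answer 5/42
Step 4: A3 = 5/42; threaded value p + q = 47; r = 17; cross terms: (-3*-24 - 17*-1)=89, (17*-4 - 29*-24)=628, (29*14 - 31*-4)=530, (31*25 - 28*14)=383, (28*-1 - -3*25)=47; twice the area = |1677| = 1677; area = 1677/2; boundary points = 1 + 4 + 2 + 1 + 1 = 9; strictly interior points = area - boundary/2 + 1 = 835; answer 835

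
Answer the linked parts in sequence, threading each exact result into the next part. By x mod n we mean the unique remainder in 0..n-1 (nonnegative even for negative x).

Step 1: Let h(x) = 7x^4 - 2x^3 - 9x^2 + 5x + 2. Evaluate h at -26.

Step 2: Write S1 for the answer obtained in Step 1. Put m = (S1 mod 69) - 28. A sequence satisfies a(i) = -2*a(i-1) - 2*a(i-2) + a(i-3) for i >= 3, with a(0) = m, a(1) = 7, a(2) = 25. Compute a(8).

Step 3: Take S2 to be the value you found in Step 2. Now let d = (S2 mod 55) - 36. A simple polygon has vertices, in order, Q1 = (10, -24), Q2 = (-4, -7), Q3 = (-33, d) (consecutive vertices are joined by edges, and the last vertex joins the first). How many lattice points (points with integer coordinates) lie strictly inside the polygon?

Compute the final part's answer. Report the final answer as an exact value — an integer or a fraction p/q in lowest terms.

Step 1: 7*(-26)^4 - 2*(-26)^3 - 9*(-26)^2 + 5*(-26)^1 + 2 = (3198832) + (35152) + (-6084) + (-130) + (2) = 3227772; answer 3227772
Step 2: S1 = 3227772; m = -7; a(3) = -2*(25) - 2*(7) + 1*(-7) = -71; iterating: a(3)=-71, a(4)=99, a(5)=-31, a(6)=-207, a(7)=575, a(8)=-767; answer -767
Step 3: S2 = -767; d = -33; cross terms: (10*-7 - -4*-24)=-166, (-4*-33 - -33*-7)=-99, (-33*-24 - 10*-33)=1122; twice the area = |857| = 857; area = 857/2; boundary points = 1 + 1 + 1 = 3; strictly interior points = area - boundary/2 + 1 = 428; answer 428

428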